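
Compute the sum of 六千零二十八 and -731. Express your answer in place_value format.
Convert 六千零二十八 (Chinese numeral) → 6×1000 + 2×10 + 8 = 6028 (decimal)
Compute 6028 + -731 = 5297
Convert 5297 (decimal) → 5297 = 5×1000 + 2×100 + 9×10 + 7 → 5 thousands, 2 hundreds, 9 tens, 7 ones (place-value notation)
5 thousands, 2 hundreds, 9 tens, 7 ones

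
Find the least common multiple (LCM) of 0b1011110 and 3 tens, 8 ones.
Convert 0b1011110 (binary) → 64 + 16 + 8 + 4 + 2 = 94 (decimal)
Convert 3 tens, 8 ones (place-value notation) → 3×10 + 8 = 38 (decimal)
Compute lcm(94, 38) = 1786
1786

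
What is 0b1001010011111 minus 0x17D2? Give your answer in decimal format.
Convert 0b1001010011111 (binary) → 4096 + 512 + 128 + 16 + 8 + 4 + 2 + 1 = 4767 (decimal)
Convert 0x17D2 (hexadecimal) → 1×4096 + 7×256 + 13×16 + 2 = 6098 (decimal)
Compute 4767 - 6098 = -1331
-1331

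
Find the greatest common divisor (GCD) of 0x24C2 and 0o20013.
Convert 0x24C2 (hexadecimal) → 2×4096 + 4×256 + 12×16 + 2 = 9410 (decimal)
Convert 0o20013 (octal) → 2×4096 + 1×8 + 3 = 8203 (decimal)
Compute gcd(9410, 8203) = 1
1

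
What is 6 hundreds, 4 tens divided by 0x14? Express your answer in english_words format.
Convert 6 hundreds, 4 tens (place-value notation) → 6×100 + 4×10 = 640 (decimal)
Convert 0x14 (hexadecimal) → 1×16 + 4 = 20 (decimal)
Compute 640 ÷ 20 = 32
Convert 32 (decimal) → thirty-two (English words)
thirty-two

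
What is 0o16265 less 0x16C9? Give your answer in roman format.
Convert 0o16265 (octal) → 1×4096 + 6×512 + 2×64 + 6×8 + 5 = 7349 (decimal)
Convert 0x16C9 (hexadecimal) → 1×4096 + 6×256 + 12×16 + 9 = 5833 (decimal)
Compute 7349 - 5833 = 1516
Convert 1516 (decimal) → 1516 = 1000 + 500 + 10 + 5 + 1 → MDXVI (Roman numeral)
MDXVI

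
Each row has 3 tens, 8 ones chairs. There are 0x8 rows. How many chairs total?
Convert 3 tens, 8 ones (place-value notation) → 3×10 + 8 = 38 (decimal)
Convert 0x8 (hexadecimal) → 8 (decimal)
Compute 38 × 8 = 304
304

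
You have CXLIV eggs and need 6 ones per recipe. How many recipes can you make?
Convert CXLIV (Roman numeral) → 100 + 40 + 4 = 144 (decimal)
Convert 6 ones (place-value notation) → 6 (decimal)
Compute 144 ÷ 6 = 24
24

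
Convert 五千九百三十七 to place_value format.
Convert 五千九百三十七 (Chinese numeral) → 5×1000 + 9×100 + 3×10 + 7 = 5937 (decimal)
Convert 5937 (decimal) → 5937 = 5×1000 + 9×100 + 3×10 + 7 → 5 thousands, 9 hundreds, 3 tens, 7 ones (place-value notation)
5 thousands, 9 hundreds, 3 tens, 7 ones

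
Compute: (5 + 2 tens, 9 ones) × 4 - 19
Convert 2 tens, 9 ones (place-value notation) → 2×10 + 9 = 29 (decimal)
Expression in decimal: (5 + 29) × 4 - 19
Parentheses first: 5 + 29 = 34
Multiply: 34 × 4 = 136
Subtract: 136 - 19 = 117
117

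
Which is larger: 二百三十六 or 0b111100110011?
Convert 二百三十六 (Chinese numeral) → 2×100 + 3×10 + 6 = 236 (decimal)
Convert 0b111100110011 (binary) → 2048 + 1024 + 512 + 256 + 32 + 16 + 2 + 1 = 3891 (decimal)
Compare 236 vs 3891: larger = 3891
3891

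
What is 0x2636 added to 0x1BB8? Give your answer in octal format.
Convert 0x2636 (hexadecimal) → 2×4096 + 6×256 + 3×16 + 6 = 9782 (decimal)
Convert 0x1BB8 (hexadecimal) → 1×4096 + 11×256 + 11×16 + 8 = 7096 (decimal)
Compute 9782 + 7096 = 16878
Convert 16878 (decimal) → 16878 = 4×4096 + 7×64 + 5×8 + 6 → 0o40756 (octal)
0o40756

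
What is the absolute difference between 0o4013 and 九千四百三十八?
Convert 0o4013 (octal) → 4×512 + 1×8 + 3 = 2059 (decimal)
Convert 九千四百三十八 (Chinese numeral) → 9×1000 + 4×100 + 3×10 + 8 = 9438 (decimal)
Compute |2059 - 9438| = 7379
7379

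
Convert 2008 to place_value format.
Convert 2008 (decimal) → 2008 = 2×1000 + 8 → 2 thousands, 8 ones (place-value notation)
2 thousands, 8 ones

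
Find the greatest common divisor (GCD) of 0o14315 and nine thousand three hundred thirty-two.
Convert 0o14315 (octal) → 1×4096 + 4×512 + 3×64 + 1×8 + 5 = 6349 (decimal)
Convert nine thousand three hundred thirty-two (English words) → 9×1000 + 3×100 + 32 = 9332 (decimal)
Compute gcd(6349, 9332) = 1
1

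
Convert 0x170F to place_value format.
Convert 0x170F (hexadecimal) → 1×4096 + 7×256 + 15 = 5903 (decimal)
Convert 5903 (decimal) → 5903 = 5×1000 + 9×100 + 3 → 5 thousands, 9 hundreds, 3 ones (place-value notation)
5 thousands, 9 hundreds, 3 ones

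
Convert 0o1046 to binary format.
Convert 0o1046 (octal) → 1×512 + 4×8 + 6 = 550 (decimal)
Convert 550 (decimal) → 550 = 512 + 32 + 4 + 2 → 0b1000100110 (binary)
0b1000100110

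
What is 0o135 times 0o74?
Convert 0o135 (octal) → 1×64 + 3×8 + 5 = 93 (decimal)
Convert 0o74 (octal) → 7×8 + 4 = 60 (decimal)
Compute 93 × 60 = 5580
5580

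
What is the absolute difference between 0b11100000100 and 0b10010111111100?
Convert 0b11100000100 (binary) → 1024 + 512 + 256 + 4 = 1796 (decimal)
Convert 0b10010111111100 (binary) → 8192 + 1024 + 256 + 128 + 64 + 32 + 16 + 8 + 4 = 9724 (decimal)
Compute |1796 - 9724| = 7928
7928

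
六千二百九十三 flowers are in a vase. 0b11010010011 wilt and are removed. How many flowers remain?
Convert 六千二百九十三 (Chinese numeral) → 6×1000 + 2×100 + 9×10 + 3 = 6293 (decimal)
Convert 0b11010010011 (binary) → 1024 + 512 + 128 + 16 + 2 + 1 = 1683 (decimal)
Compute 6293 - 1683 = 4610
4610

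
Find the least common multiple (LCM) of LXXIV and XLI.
Convert LXXIV (Roman numeral) → 50 + 10 + 10 + 4 = 74 (decimal)
Convert XLI (Roman numeral) → 40 + 1 = 41 (decimal)
Compute lcm(74, 41) = 3034
3034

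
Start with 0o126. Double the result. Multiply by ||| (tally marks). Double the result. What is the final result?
Convert 0o126 (octal) → 1×64 + 2×8 + 6 = 86 (decimal)
Start: 86
86 × 2 = 172
Convert ||| (tally marks) → 3 (decimal)
172 × 3 = 516
516 × 2 = 1032
1032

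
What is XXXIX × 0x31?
Convert XXXIX (Roman numeral) → 10 + 10 + 10 + 9 = 39 (decimal)
Convert 0x31 (hexadecimal) → 3×16 + 1 = 49 (decimal)
Compute 39 × 49 = 1911
1911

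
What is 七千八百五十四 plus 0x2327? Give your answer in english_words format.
Convert 七千八百五十四 (Chinese numeral) → 7×1000 + 8×100 + 5×10 + 4 = 7854 (decimal)
Convert 0x2327 (hexadecimal) → 2×4096 + 3×256 + 2×16 + 7 = 8999 (decimal)
Compute 7854 + 8999 = 16853
Convert 16853 (decimal) → 16853 = 16×1000 + 8×100 + 53 → sixteen thousand eight hundred fifty-three (English words)
sixteen thousand eight hundred fifty-three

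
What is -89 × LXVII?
Convert LXVII (Roman numeral) → 50 + 10 + 5 + 1 + 1 = 67 (decimal)
Compute -89 × 67 = -5963
-5963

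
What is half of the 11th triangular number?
The 11th triangular number = 11×12/2 = 66
Compute 66 ÷ 2 = 33
33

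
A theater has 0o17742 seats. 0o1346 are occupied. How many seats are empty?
Convert 0o17742 (octal) → 1×4096 + 7×512 + 7×64 + 4×8 + 2 = 8162 (decimal)
Convert 0o1346 (octal) → 1×512 + 3×64 + 4×8 + 6 = 742 (decimal)
Compute 8162 - 742 = 7420
7420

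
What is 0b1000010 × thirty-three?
Convert 0b1000010 (binary) → 64 + 2 = 66 (decimal)
Convert thirty-three (English words) → 33 (decimal)
Compute 66 × 33 = 2178
2178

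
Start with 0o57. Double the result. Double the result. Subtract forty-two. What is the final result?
Convert 0o57 (octal) → 5×8 + 7 = 47 (decimal)
Start: 47
47 × 2 = 94
94 × 2 = 188
Convert forty-two (English words) → 42 (decimal)
188 - 42 = 146
146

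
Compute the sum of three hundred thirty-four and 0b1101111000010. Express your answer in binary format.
Convert three hundred thirty-four (English words) → 3×100 + 34 = 334 (decimal)
Convert 0b1101111000010 (binary) → 4096 + 2048 + 512 + 256 + 128 + 64 + 2 = 7106 (decimal)
Compute 334 + 7106 = 7440
Convert 7440 (decimal) → 7440 = 4096 + 2048 + 1024 + 256 + 16 → 0b1110100010000 (binary)
0b1110100010000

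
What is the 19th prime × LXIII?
Convert the 19th prime (prime index) → 67 (decimal)
Convert LXIII (Roman numeral) → 50 + 10 + 1 + 1 + 1 = 63 (decimal)
Compute 67 × 63 = 4221
4221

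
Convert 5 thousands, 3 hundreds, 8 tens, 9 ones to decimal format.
Convert 5 thousands, 3 hundreds, 8 tens, 9 ones (place-value notation) → 5×1000 + 3×100 + 8×10 + 9 = 5389 (decimal)
5389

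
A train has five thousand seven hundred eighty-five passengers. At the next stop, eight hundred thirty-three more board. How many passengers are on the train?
Convert five thousand seven hundred eighty-five (English words) → 5×1000 + 7×100 + 85 = 5785 (decimal)
Convert eight hundred thirty-three (English words) → 8×100 + 33 = 833 (decimal)
Compute 5785 + 833 = 6618
6618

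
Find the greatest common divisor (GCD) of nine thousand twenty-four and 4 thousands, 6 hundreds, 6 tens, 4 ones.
Convert nine thousand twenty-four (English words) → 9×1000 + 24 = 9024 (decimal)
Convert 4 thousands, 6 hundreds, 6 tens, 4 ones (place-value notation) → 4×1000 + 6×100 + 6×10 + 4 = 4664 (decimal)
Compute gcd(9024, 4664) = 8
8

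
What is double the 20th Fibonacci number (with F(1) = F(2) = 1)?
The 20th Fibonacci number (with F(1) = F(2) = 1) = 6765
Compute 6765 × 2 = 13530
13530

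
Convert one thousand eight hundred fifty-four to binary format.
Convert one thousand eight hundred fifty-four (English words) → 1×1000 + 8×100 + 54 = 1854 (decimal)
Convert 1854 (decimal) → 1854 = 1024 + 512 + 256 + 32 + 16 + 8 + 4 + 2 → 0b11100111110 (binary)
0b11100111110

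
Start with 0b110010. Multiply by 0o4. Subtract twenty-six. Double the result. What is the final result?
Convert 0b110010 (binary) → 32 + 16 + 2 = 50 (decimal)
Start: 50
Convert 0o4 (octal) → 4 (decimal)
50 × 4 = 200
Convert twenty-six (English words) → 26 (decimal)
200 - 26 = 174
174 × 2 = 348
348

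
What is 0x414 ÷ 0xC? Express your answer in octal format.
Convert 0x414 (hexadecimal) → 4×256 + 1×16 + 4 = 1044 (decimal)
Convert 0xC (hexadecimal) → 12 (decimal)
Compute 1044 ÷ 12 = 87
Convert 87 (decimal) → 87 = 1×64 + 2×8 + 7 → 0o127 (octal)
0o127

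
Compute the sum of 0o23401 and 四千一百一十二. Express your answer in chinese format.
Convert 0o23401 (octal) → 2×4096 + 3×512 + 4×64 + 1 = 9985 (decimal)
Convert 四千一百一十二 (Chinese numeral) → 4×1000 + 1×100 + 1×10 + 2 = 4112 (decimal)
Compute 9985 + 4112 = 14097
Convert 14097 (decimal) → 14097 = 1×10000 + 4×1000 + 9×10 + 7 → 一万四千零九十七 (Chinese numeral)
一万四千零九十七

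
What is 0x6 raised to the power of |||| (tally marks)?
Convert 0x6 (hexadecimal) → 6 (decimal)
Convert |||| (tally marks) → 4 (decimal)
Compute 6 ^ 4 = 1296
1296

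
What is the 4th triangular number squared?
The 4th triangular number = 4×5/2 = 10
Compute 10² = 10 × 10 = 100
100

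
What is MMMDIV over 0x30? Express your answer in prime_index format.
Convert MMMDIV (Roman numeral) → 1000 + 1000 + 1000 + 500 + 4 = 3504 (decimal)
Convert 0x30 (hexadecimal) → 3×16 = 48 (decimal)
Compute 3504 ÷ 48 = 73
Convert 73 (decimal) → the 21st prime (prime index)
the 21st prime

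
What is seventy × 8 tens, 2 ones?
Convert seventy (English words) → 70 (decimal)
Convert 8 tens, 2 ones (place-value notation) → 8×10 + 2 = 82 (decimal)
Compute 70 × 82 = 5740
5740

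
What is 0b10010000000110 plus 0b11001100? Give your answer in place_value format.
Convert 0b10010000000110 (binary) → 8192 + 1024 + 4 + 2 = 9222 (decimal)
Convert 0b11001100 (binary) → 128 + 64 + 8 + 4 = 204 (decimal)
Compute 9222 + 204 = 9426
Convert 9426 (decimal) → 9426 = 9×1000 + 4×100 + 2×10 + 6 → 9 thousands, 4 hundreds, 2 tens, 6 ones (place-value notation)
9 thousands, 4 hundreds, 2 tens, 6 ones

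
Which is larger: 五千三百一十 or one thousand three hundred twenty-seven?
Convert 五千三百一十 (Chinese numeral) → 5×1000 + 3×100 + 1×10 = 5310 (decimal)
Convert one thousand three hundred twenty-seven (English words) → 1×1000 + 3×100 + 27 = 1327 (decimal)
Compare 5310 vs 1327: larger = 5310
5310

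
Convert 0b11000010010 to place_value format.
Convert 0b11000010010 (binary) → 1024 + 512 + 16 + 2 = 1554 (decimal)
Convert 1554 (decimal) → 1554 = 1×1000 + 5×100 + 5×10 + 4 → 1 thousand, 5 hundreds, 5 tens, 4 ones (place-value notation)
1 thousand, 5 hundreds, 5 tens, 4 ones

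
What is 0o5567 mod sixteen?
Convert 0o5567 (octal) → 5×512 + 5×64 + 6×8 + 7 = 2935 (decimal)
Convert sixteen (English words) → 16 (decimal)
Compute 2935 mod 16 = 7
7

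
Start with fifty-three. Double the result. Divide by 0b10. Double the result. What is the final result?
Convert fifty-three (English words) → 53 (decimal)
Start: 53
53 × 2 = 106
Convert 0b10 (binary) → 2 (decimal)
106 ÷ 2 = 53
53 × 2 = 106
106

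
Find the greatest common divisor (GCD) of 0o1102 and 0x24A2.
Convert 0o1102 (octal) → 1×512 + 1×64 + 2 = 578 (decimal)
Convert 0x24A2 (hexadecimal) → 2×4096 + 4×256 + 10×16 + 2 = 9378 (decimal)
Compute gcd(578, 9378) = 2
2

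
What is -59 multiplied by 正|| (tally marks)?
Convert 正|| (tally marks) → 5 + 2 = 7 (decimal)
Compute -59 × 7 = -413
-413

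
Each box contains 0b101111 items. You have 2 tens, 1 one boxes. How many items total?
Convert 0b101111 (binary) → 32 + 8 + 4 + 2 + 1 = 47 (decimal)
Convert 2 tens, 1 one (place-value notation) → 2×10 + 1 = 21 (decimal)
Compute 47 × 21 = 987
987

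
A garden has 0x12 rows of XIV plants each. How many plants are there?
Convert XIV (Roman numeral) → 10 + 4 = 14 (decimal)
Convert 0x12 (hexadecimal) → 1×16 + 2 = 18 (decimal)
Compute 14 × 18 = 252
252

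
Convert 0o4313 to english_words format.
Convert 0o4313 (octal) → 4×512 + 3×64 + 1×8 + 3 = 2251 (decimal)
Convert 2251 (decimal) → 2251 = 2×1000 + 2×100 + 51 → two thousand two hundred fifty-one (English words)
two thousand two hundred fifty-one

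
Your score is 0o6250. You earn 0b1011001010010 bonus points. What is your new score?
Convert 0o6250 (octal) → 6×512 + 2×64 + 5×8 = 3240 (decimal)
Convert 0b1011001010010 (binary) → 4096 + 1024 + 512 + 64 + 16 + 2 = 5714 (decimal)
Compute 3240 + 5714 = 8954
8954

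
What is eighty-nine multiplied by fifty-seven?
Convert eighty-nine (English words) → 89 (decimal)
Convert fifty-seven (English words) → 57 (decimal)
Compute 89 × 57 = 5073
5073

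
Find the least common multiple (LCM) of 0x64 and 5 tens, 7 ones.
Convert 0x64 (hexadecimal) → 6×16 + 4 = 100 (decimal)
Convert 5 tens, 7 ones (place-value notation) → 5×10 + 7 = 57 (decimal)
Compute lcm(100, 57) = 5700
5700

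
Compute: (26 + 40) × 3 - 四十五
Convert 四十五 (Chinese numeral) → 4×10 + 5 = 45 (decimal)
Expression in decimal: (26 + 40) × 3 - 45
Parentheses first: 26 + 40 = 66
Multiply: 66 × 3 = 198
Subtract: 198 - 45 = 153
153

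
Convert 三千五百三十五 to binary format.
Convert 三千五百三十五 (Chinese numeral) → 3×1000 + 5×100 + 3×10 + 5 = 3535 (decimal)
Convert 3535 (decimal) → 3535 = 2048 + 1024 + 256 + 128 + 64 + 8 + 4 + 2 + 1 → 0b110111001111 (binary)
0b110111001111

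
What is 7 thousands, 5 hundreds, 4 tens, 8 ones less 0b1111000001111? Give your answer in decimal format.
Convert 7 thousands, 5 hundreds, 4 tens, 8 ones (place-value notation) → 7×1000 + 5×100 + 4×10 + 8 = 7548 (decimal)
Convert 0b1111000001111 (binary) → 4096 + 2048 + 1024 + 512 + 8 + 4 + 2 + 1 = 7695 (decimal)
Compute 7548 - 7695 = -147
-147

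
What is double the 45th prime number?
The 45th prime number = 197
Compute 197 × 2 = 394
394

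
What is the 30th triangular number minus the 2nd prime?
The 30th triangular number = 30×31/2 = 465
Convert the 2nd prime (prime index) → 3 (decimal)
Compute 465 - 3 = 462
462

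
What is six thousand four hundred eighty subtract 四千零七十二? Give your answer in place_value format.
Convert six thousand four hundred eighty (English words) → 6×1000 + 4×100 + 80 = 6480 (decimal)
Convert 四千零七十二 (Chinese numeral) → 4×1000 + 7×10 + 2 = 4072 (decimal)
Compute 6480 - 4072 = 2408
Convert 2408 (decimal) → 2408 = 2×1000 + 4×100 + 8 → 2 thousands, 4 hundreds, 8 ones (place-value notation)
2 thousands, 4 hundreds, 8 ones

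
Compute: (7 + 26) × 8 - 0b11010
Convert 0b11010 (binary) → 16 + 8 + 2 = 26 (decimal)
Expression in decimal: (7 + 26) × 8 - 26
Parentheses first: 7 + 26 = 33
Multiply: 33 × 8 = 264
Subtract: 264 - 26 = 238
238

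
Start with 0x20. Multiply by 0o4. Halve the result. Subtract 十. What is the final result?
Convert 0x20 (hexadecimal) → 2×16 = 32 (decimal)
Start: 32
Convert 0o4 (octal) → 4 (decimal)
32 × 4 = 128
128 ÷ 2 = 64
Convert 十 (Chinese numeral) → 1×10 = 10 (decimal)
64 - 10 = 54
54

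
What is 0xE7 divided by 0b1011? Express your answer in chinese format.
Convert 0xE7 (hexadecimal) → 14×16 + 7 = 231 (decimal)
Convert 0b1011 (binary) → 8 + 2 + 1 = 11 (decimal)
Compute 231 ÷ 11 = 21
Convert 21 (decimal) → 21 = 2×10 + 1 → 二十一 (Chinese numeral)
二十一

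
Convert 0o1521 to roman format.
Convert 0o1521 (octal) → 1×512 + 5×64 + 2×8 + 1 = 849 (decimal)
Convert 849 (decimal) → 849 = 500 + 100 + 100 + 100 + 40 + 9 → DCCCXLIX (Roman numeral)
DCCCXLIX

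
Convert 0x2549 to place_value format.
Convert 0x2549 (hexadecimal) → 2×4096 + 5×256 + 4×16 + 9 = 9545 (decimal)
Convert 9545 (decimal) → 9545 = 9×1000 + 5×100 + 4×10 + 5 → 9 thousands, 5 hundreds, 4 tens, 5 ones (place-value notation)
9 thousands, 5 hundreds, 4 tens, 5 ones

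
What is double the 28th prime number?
The 28th prime number = 107
Compute 107 × 2 = 214
214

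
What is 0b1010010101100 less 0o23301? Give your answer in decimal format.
Convert 0b1010010101100 (binary) → 4096 + 1024 + 128 + 32 + 8 + 4 = 5292 (decimal)
Convert 0o23301 (octal) → 2×4096 + 3×512 + 3×64 + 1 = 9921 (decimal)
Compute 5292 - 9921 = -4629
-4629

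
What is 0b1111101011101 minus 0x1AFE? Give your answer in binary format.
Convert 0b1111101011101 (binary) → 4096 + 2048 + 1024 + 512 + 256 + 64 + 16 + 8 + 4 + 1 = 8029 (decimal)
Convert 0x1AFE (hexadecimal) → 1×4096 + 10×256 + 15×16 + 14 = 6910 (decimal)
Compute 8029 - 6910 = 1119
Convert 1119 (decimal) → 1119 = 1024 + 64 + 16 + 8 + 4 + 2 + 1 → 0b10001011111 (binary)
0b10001011111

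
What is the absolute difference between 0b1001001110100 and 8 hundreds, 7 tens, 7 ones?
Convert 0b1001001110100 (binary) → 4096 + 512 + 64 + 32 + 16 + 4 = 4724 (decimal)
Convert 8 hundreds, 7 tens, 7 ones (place-value notation) → 8×100 + 7×10 + 7 = 877 (decimal)
Compute |4724 - 877| = 3847
3847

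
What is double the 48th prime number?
The 48th prime number = 223
Compute 223 × 2 = 446
446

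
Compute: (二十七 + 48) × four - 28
Convert 二十七 (Chinese numeral) → 2×10 + 7 = 27 (decimal)
Convert four (English words) → 4 (decimal)
Expression in decimal: (27 + 48) × 4 - 28
Parentheses first: 27 + 48 = 75
Multiply: 75 × 4 = 300
Subtract: 300 - 28 = 272
272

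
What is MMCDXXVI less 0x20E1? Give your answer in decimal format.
Convert MMCDXXVI (Roman numeral) → 1000 + 1000 + 400 + 10 + 10 + 5 + 1 = 2426 (decimal)
Convert 0x20E1 (hexadecimal) → 2×4096 + 14×16 + 1 = 8417 (decimal)
Compute 2426 - 8417 = -5991
-5991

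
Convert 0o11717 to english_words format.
Convert 0o11717 (octal) → 1×4096 + 1×512 + 7×64 + 1×8 + 7 = 5071 (decimal)
Convert 5071 (decimal) → 5071 = 5×1000 + 71 → five thousand seventy-one (English words)
five thousand seventy-one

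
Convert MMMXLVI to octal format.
Convert MMMXLVI (Roman numeral) → 1000 + 1000 + 1000 + 40 + 5 + 1 = 3046 (decimal)
Convert 3046 (decimal) → 3046 = 5×512 + 7×64 + 4×8 + 6 → 0o5746 (octal)
0o5746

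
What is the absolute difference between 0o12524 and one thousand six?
Convert 0o12524 (octal) → 1×4096 + 2×512 + 5×64 + 2×8 + 4 = 5460 (decimal)
Convert one thousand six (English words) → 1×1000 + 6 = 1006 (decimal)
Compute |5460 - 1006| = 4454
4454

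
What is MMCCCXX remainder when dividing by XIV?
Convert MMCCCXX (Roman numeral) → 1000 + 1000 + 100 + 100 + 100 + 10 + 10 = 2320 (decimal)
Convert XIV (Roman numeral) → 10 + 4 = 14 (decimal)
Compute 2320 mod 14 = 10
10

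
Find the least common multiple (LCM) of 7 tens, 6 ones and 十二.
Convert 7 tens, 6 ones (place-value notation) → 7×10 + 6 = 76 (decimal)
Convert 十二 (Chinese numeral) → 1×10 + 2 = 12 (decimal)
Compute lcm(76, 12) = 228
228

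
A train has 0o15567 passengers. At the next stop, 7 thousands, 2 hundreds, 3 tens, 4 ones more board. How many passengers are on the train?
Convert 0o15567 (octal) → 1×4096 + 5×512 + 5×64 + 6×8 + 7 = 7031 (decimal)
Convert 7 thousands, 2 hundreds, 3 tens, 4 ones (place-value notation) → 7×1000 + 2×100 + 3×10 + 4 = 7234 (decimal)
Compute 7031 + 7234 = 14265
14265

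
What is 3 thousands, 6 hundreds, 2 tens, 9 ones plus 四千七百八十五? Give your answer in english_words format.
Convert 3 thousands, 6 hundreds, 2 tens, 9 ones (place-value notation) → 3×1000 + 6×100 + 2×10 + 9 = 3629 (decimal)
Convert 四千七百八十五 (Chinese numeral) → 4×1000 + 7×100 + 8×10 + 5 = 4785 (decimal)
Compute 3629 + 4785 = 8414
Convert 8414 (decimal) → 8414 = 8×1000 + 4×100 + 14 → eight thousand four hundred fourteen (English words)
eight thousand four hundred fourteen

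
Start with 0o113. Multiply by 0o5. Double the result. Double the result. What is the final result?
Convert 0o113 (octal) → 1×64 + 1×8 + 3 = 75 (decimal)
Start: 75
Convert 0o5 (octal) → 5 (decimal)
75 × 5 = 375
375 × 2 = 750
750 × 2 = 1500
1500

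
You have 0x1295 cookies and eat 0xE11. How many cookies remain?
Convert 0x1295 (hexadecimal) → 1×4096 + 2×256 + 9×16 + 5 = 4757 (decimal)
Convert 0xE11 (hexadecimal) → 14×256 + 1×16 + 1 = 3601 (decimal)
Compute 4757 - 3601 = 1156
1156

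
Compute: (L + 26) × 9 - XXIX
Convert L (Roman numeral) → 50 (decimal)
Convert XXIX (Roman numeral) → 10 + 10 + 9 = 29 (decimal)
Expression in decimal: (50 + 26) × 9 - 29
Parentheses first: 50 + 26 = 76
Multiply: 76 × 9 = 684
Subtract: 684 - 29 = 655
655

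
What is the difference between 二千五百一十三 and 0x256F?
Convert 二千五百一十三 (Chinese numeral) → 2×1000 + 5×100 + 1×10 + 3 = 2513 (decimal)
Convert 0x256F (hexadecimal) → 2×4096 + 5×256 + 6×16 + 15 = 9583 (decimal)
Difference: |2513 - 9583| = 7070
7070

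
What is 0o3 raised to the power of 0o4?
Convert 0o3 (octal) → 3 (decimal)
Convert 0o4 (octal) → 4 (decimal)
Compute 3 ^ 4 = 81
81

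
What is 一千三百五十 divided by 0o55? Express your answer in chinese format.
Convert 一千三百五十 (Chinese numeral) → 1×1000 + 3×100 + 5×10 = 1350 (decimal)
Convert 0o55 (octal) → 5×8 + 5 = 45 (decimal)
Compute 1350 ÷ 45 = 30
Convert 30 (decimal) → 30 = 3×10 → 三十 (Chinese numeral)
三十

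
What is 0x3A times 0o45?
Convert 0x3A (hexadecimal) → 3×16 + 10 = 58 (decimal)
Convert 0o45 (octal) → 4×8 + 5 = 37 (decimal)
Compute 58 × 37 = 2146
2146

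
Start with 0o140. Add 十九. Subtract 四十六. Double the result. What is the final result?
Convert 0o140 (octal) → 1×64 + 4×8 = 96 (decimal)
Start: 96
Convert 十九 (Chinese numeral) → 1×10 + 9 = 19 (decimal)
96 + 19 = 115
Convert 四十六 (Chinese numeral) → 4×10 + 6 = 46 (decimal)
115 - 46 = 69
69 × 2 = 138
138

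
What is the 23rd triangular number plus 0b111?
The 23rd triangular number = 23×24/2 = 276
Convert 0b111 (binary) → 4 + 2 + 1 = 7 (decimal)
Compute 276 + 7 = 283
283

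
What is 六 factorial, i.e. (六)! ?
Convert 六 (Chinese numeral) → 6 (decimal)
Compute 6! = 720
720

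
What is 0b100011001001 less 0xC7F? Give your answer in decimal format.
Convert 0b100011001001 (binary) → 2048 + 128 + 64 + 8 + 1 = 2249 (decimal)
Convert 0xC7F (hexadecimal) → 12×256 + 7×16 + 15 = 3199 (decimal)
Compute 2249 - 3199 = -950
-950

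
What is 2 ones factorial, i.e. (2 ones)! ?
Convert 2 ones (place-value notation) → 2 (decimal)
Compute 2! = 2
2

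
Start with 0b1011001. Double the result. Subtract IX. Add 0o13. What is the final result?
Convert 0b1011001 (binary) → 64 + 16 + 8 + 1 = 89 (decimal)
Start: 89
89 × 2 = 178
Convert IX (Roman numeral) → 9 (decimal)
178 - 9 = 169
Convert 0o13 (octal) → 1×8 + 3 = 11 (decimal)
169 + 11 = 180
180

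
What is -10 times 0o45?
Convert 0o45 (octal) → 4×8 + 5 = 37 (decimal)
Compute -10 × 37 = -370
-370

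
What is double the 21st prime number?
The 21st prime number = 73
Compute 73 × 2 = 146
146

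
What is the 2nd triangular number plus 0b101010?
The 2nd triangular number = 2×3/2 = 3
Convert 0b101010 (binary) → 32 + 8 + 2 = 42 (decimal)
Compute 3 + 42 = 45
45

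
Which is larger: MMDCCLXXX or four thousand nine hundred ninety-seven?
Convert MMDCCLXXX (Roman numeral) → 1000 + 1000 + 500 + 100 + 100 + 50 + 10 + 10 + 10 = 2780 (decimal)
Convert four thousand nine hundred ninety-seven (English words) → 4×1000 + 9×100 + 97 = 4997 (decimal)
Compare 2780 vs 4997: larger = 4997
4997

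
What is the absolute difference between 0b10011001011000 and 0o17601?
Convert 0b10011001011000 (binary) → 8192 + 1024 + 512 + 64 + 16 + 8 = 9816 (decimal)
Convert 0o17601 (octal) → 1×4096 + 7×512 + 6×64 + 1 = 8065 (decimal)
Compute |9816 - 8065| = 1751
1751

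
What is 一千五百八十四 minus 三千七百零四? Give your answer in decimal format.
Convert 一千五百八十四 (Chinese numeral) → 1×1000 + 5×100 + 8×10 + 4 = 1584 (decimal)
Convert 三千七百零四 (Chinese numeral) → 3×1000 + 7×100 + 4 = 3704 (decimal)
Compute 1584 - 3704 = -2120
-2120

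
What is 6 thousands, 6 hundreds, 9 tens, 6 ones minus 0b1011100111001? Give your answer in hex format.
Convert 6 thousands, 6 hundreds, 9 tens, 6 ones (place-value notation) → 6×1000 + 6×100 + 9×10 + 6 = 6696 (decimal)
Convert 0b1011100111001 (binary) → 4096 + 1024 + 512 + 256 + 32 + 16 + 8 + 1 = 5945 (decimal)
Compute 6696 - 5945 = 751
Convert 751 (decimal) → 751 = 2×256 + 14×16 + 15 → 0x2EF (hexadecimal)
0x2EF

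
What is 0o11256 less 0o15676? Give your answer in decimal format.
Convert 0o11256 (octal) → 1×4096 + 1×512 + 2×64 + 5×8 + 6 = 4782 (decimal)
Convert 0o15676 (octal) → 1×4096 + 5×512 + 6×64 + 7×8 + 6 = 7102 (decimal)
Compute 4782 - 7102 = -2320
-2320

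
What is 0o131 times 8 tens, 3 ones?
Convert 0o131 (octal) → 1×64 + 3×8 + 1 = 89 (decimal)
Convert 8 tens, 3 ones (place-value notation) → 8×10 + 3 = 83 (decimal)
Compute 89 × 83 = 7387
7387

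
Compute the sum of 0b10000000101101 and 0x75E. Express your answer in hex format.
Convert 0b10000000101101 (binary) → 8192 + 32 + 8 + 4 + 1 = 8237 (decimal)
Convert 0x75E (hexadecimal) → 7×256 + 5×16 + 14 = 1886 (decimal)
Compute 8237 + 1886 = 10123
Convert 10123 (decimal) → 10123 = 2×4096 + 7×256 + 8×16 + 11 → 0x278B (hexadecimal)
0x278B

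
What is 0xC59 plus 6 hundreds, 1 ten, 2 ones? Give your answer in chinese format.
Convert 0xC59 (hexadecimal) → 12×256 + 5×16 + 9 = 3161 (decimal)
Convert 6 hundreds, 1 ten, 2 ones (place-value notation) → 6×100 + 1×10 + 2 = 612 (decimal)
Compute 3161 + 612 = 3773
Convert 3773 (decimal) → 3773 = 3×1000 + 7×100 + 7×10 + 3 → 三千七百七十三 (Chinese numeral)
三千七百七十三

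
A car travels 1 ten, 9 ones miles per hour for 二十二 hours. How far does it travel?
Convert 1 ten, 9 ones (place-value notation) → 1×10 + 9 = 19 (decimal)
Convert 二十二 (Chinese numeral) → 2×10 + 2 = 22 (decimal)
Compute 19 × 22 = 418
418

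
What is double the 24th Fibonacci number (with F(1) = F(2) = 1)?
The 24th Fibonacci number (with F(1) = F(2) = 1) = 46368
Compute 46368 × 2 = 92736
92736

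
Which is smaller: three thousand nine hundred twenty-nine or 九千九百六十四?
Convert three thousand nine hundred twenty-nine (English words) → 3×1000 + 9×100 + 29 = 3929 (decimal)
Convert 九千九百六十四 (Chinese numeral) → 9×1000 + 9×100 + 6×10 + 4 = 9964 (decimal)
Compare 3929 vs 9964: smaller = 3929
3929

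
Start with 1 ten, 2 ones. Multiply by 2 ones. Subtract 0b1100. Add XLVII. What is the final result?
Convert 1 ten, 2 ones (place-value notation) → 1×10 + 2 = 12 (decimal)
Start: 12
Convert 2 ones (place-value notation) → 2 (decimal)
12 × 2 = 24
Convert 0b1100 (binary) → 8 + 4 = 12 (decimal)
24 - 12 = 12
Convert XLVII (Roman numeral) → 40 + 5 + 1 + 1 = 47 (decimal)
12 + 47 = 59
59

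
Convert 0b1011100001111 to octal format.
Convert 0b1011100001111 (binary) → 4096 + 1024 + 512 + 256 + 8 + 4 + 2 + 1 = 5903 (decimal)
Convert 5903 (decimal) → 5903 = 1×4096 + 3×512 + 4×64 + 1×8 + 7 → 0o13417 (octal)
0o13417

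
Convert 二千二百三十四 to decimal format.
Convert 二千二百三十四 (Chinese numeral) → 2×1000 + 2×100 + 3×10 + 4 = 2234 (decimal)
2234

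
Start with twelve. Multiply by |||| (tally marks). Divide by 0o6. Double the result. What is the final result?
Convert twelve (English words) → 12 (decimal)
Start: 12
Convert |||| (tally marks) → 4 (decimal)
12 × 4 = 48
Convert 0o6 (octal) → 6 (decimal)
48 ÷ 6 = 8
8 × 2 = 16
16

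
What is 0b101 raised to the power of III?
Convert 0b101 (binary) → 4 + 1 = 5 (decimal)
Convert III (Roman numeral) → 1 + 1 + 1 = 3 (decimal)
Compute 5 ^ 3 = 125
125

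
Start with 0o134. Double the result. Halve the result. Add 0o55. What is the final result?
Convert 0o134 (octal) → 1×64 + 3×8 + 4 = 92 (decimal)
Start: 92
92 × 2 = 184
184 ÷ 2 = 92
Convert 0o55 (octal) → 5×8 + 5 = 45 (decimal)
92 + 45 = 137
137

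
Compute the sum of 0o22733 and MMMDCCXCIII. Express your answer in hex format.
Convert 0o22733 (octal) → 2×4096 + 2×512 + 7×64 + 3×8 + 3 = 9691 (decimal)
Convert MMMDCCXCIII (Roman numeral) → 1000 + 1000 + 1000 + 500 + 100 + 100 + 90 + 1 + 1 + 1 = 3793 (decimal)
Compute 9691 + 3793 = 13484
Convert 13484 (decimal) → 13484 = 3×4096 + 4×256 + 10×16 + 12 → 0x34AC (hexadecimal)
0x34AC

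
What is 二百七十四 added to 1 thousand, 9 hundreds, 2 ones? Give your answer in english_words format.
Convert 二百七十四 (Chinese numeral) → 2×100 + 7×10 + 4 = 274 (decimal)
Convert 1 thousand, 9 hundreds, 2 ones (place-value notation) → 1×1000 + 9×100 + 2 = 1902 (decimal)
Compute 274 + 1902 = 2176
Convert 2176 (decimal) → 2176 = 2×1000 + 1×100 + 76 → two thousand one hundred seventy-six (English words)
two thousand one hundred seventy-six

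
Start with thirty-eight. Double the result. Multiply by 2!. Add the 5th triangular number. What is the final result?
Convert thirty-eight (English words) → 38 (decimal)
Start: 38
38 × 2 = 76
Convert 2! (factorial) → 2 (decimal)
76 × 2 = 152
Convert the 5th triangular number (triangular index) → 5×6/2 = 15 (decimal)
152 + 15 = 167
167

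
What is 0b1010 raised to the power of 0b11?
Convert 0b1010 (binary) → 8 + 2 = 10 (decimal)
Convert 0b11 (binary) → 2 + 1 = 3 (decimal)
Compute 10 ^ 3 = 1000
1000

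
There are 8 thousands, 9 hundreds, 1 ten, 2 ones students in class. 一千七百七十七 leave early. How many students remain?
Convert 8 thousands, 9 hundreds, 1 ten, 2 ones (place-value notation) → 8×1000 + 9×100 + 1×10 + 2 = 8912 (decimal)
Convert 一千七百七十七 (Chinese numeral) → 1×1000 + 7×100 + 7×10 + 7 = 1777 (decimal)
Compute 8912 - 1777 = 7135
7135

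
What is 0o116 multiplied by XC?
Convert 0o116 (octal) → 1×64 + 1×8 + 6 = 78 (decimal)
Convert XC (Roman numeral) → 90 (decimal)
Compute 78 × 90 = 7020
7020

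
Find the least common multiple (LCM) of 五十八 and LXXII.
Convert 五十八 (Chinese numeral) → 5×10 + 8 = 58 (decimal)
Convert LXXII (Roman numeral) → 50 + 10 + 10 + 1 + 1 = 72 (decimal)
Compute lcm(58, 72) = 2088
2088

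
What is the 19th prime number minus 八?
The 19th prime number = 67
Convert 八 (Chinese numeral) → 8 (decimal)
Compute 67 - 8 = 59
59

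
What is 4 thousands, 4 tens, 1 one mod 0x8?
Convert 4 thousands, 4 tens, 1 one (place-value notation) → 4×1000 + 4×10 + 1 = 4041 (decimal)
Convert 0x8 (hexadecimal) → 8 (decimal)
Compute 4041 mod 8 = 1
1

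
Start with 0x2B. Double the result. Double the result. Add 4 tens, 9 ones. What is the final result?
Convert 0x2B (hexadecimal) → 2×16 + 11 = 43 (decimal)
Start: 43
43 × 2 = 86
86 × 2 = 172
Convert 4 tens, 9 ones (place-value notation) → 4×10 + 9 = 49 (decimal)
172 + 49 = 221
221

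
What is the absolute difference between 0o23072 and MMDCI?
Convert 0o23072 (octal) → 2×4096 + 3×512 + 7×8 + 2 = 9786 (decimal)
Convert MMDCI (Roman numeral) → 1000 + 1000 + 500 + 100 + 1 = 2601 (decimal)
Compute |9786 - 2601| = 7185
7185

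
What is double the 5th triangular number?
The 5th triangular number = 5×6/2 = 15
Compute 15 × 2 = 30
30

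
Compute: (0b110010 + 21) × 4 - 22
Convert 0b110010 (binary) → 32 + 16 + 2 = 50 (decimal)
Expression in decimal: (50 + 21) × 4 - 22
Parentheses first: 50 + 21 = 71
Multiply: 71 × 4 = 284
Subtract: 284 - 22 = 262
262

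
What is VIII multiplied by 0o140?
Convert VIII (Roman numeral) → 5 + 1 + 1 + 1 = 8 (decimal)
Convert 0o140 (octal) → 1×64 + 4×8 = 96 (decimal)
Compute 8 × 96 = 768
768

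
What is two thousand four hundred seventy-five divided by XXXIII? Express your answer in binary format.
Convert two thousand four hundred seventy-five (English words) → 2×1000 + 4×100 + 75 = 2475 (decimal)
Convert XXXIII (Roman numeral) → 10 + 10 + 10 + 1 + 1 + 1 = 33 (decimal)
Compute 2475 ÷ 33 = 75
Convert 75 (decimal) → 75 = 64 + 8 + 2 + 1 → 0b1001011 (binary)
0b1001011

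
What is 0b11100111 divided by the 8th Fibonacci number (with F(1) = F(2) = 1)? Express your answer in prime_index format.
Convert 0b11100111 (binary) → 128 + 64 + 32 + 4 + 2 + 1 = 231 (decimal)
Convert the 8th Fibonacci number (with F(1) = F(2) = 1) (Fibonacci index) → 1, 1, 2, 3, 5, 8, 13, 21 → 21 (decimal)
Compute 231 ÷ 21 = 11
Convert 11 (decimal) → the 5th prime (prime index)
the 5th prime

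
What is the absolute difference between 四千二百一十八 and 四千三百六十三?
Convert 四千二百一十八 (Chinese numeral) → 4×1000 + 2×100 + 1×10 + 8 = 4218 (decimal)
Convert 四千三百六十三 (Chinese numeral) → 4×1000 + 3×100 + 6×10 + 3 = 4363 (decimal)
Compute |4218 - 4363| = 145
145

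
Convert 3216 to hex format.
Convert 3216 (decimal) → 3216 = 12×256 + 9×16 → 0xC90 (hexadecimal)
0xC90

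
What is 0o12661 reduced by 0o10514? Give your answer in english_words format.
Convert 0o12661 (octal) → 1×4096 + 2×512 + 6×64 + 6×8 + 1 = 5553 (decimal)
Convert 0o10514 (octal) → 1×4096 + 5×64 + 1×8 + 4 = 4428 (decimal)
Compute 5553 - 4428 = 1125
Convert 1125 (decimal) → 1125 = 1×1000 + 1×100 + 25 → one thousand one hundred twenty-five (English words)
one thousand one hundred twenty-five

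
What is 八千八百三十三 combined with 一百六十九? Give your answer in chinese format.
Convert 八千八百三十三 (Chinese numeral) → 8×1000 + 8×100 + 3×10 + 3 = 8833 (decimal)
Convert 一百六十九 (Chinese numeral) → 1×100 + 6×10 + 9 = 169 (decimal)
Compute 8833 + 169 = 9002
Convert 9002 (decimal) → 9002 = 9×1000 + 2 → 九千零二 (Chinese numeral)
九千零二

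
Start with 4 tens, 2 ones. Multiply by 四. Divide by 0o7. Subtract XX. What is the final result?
Convert 4 tens, 2 ones (place-value notation) → 4×10 + 2 = 42 (decimal)
Start: 42
Convert 四 (Chinese numeral) → 4 (decimal)
42 × 4 = 168
Convert 0o7 (octal) → 7 (decimal)
168 ÷ 7 = 24
Convert XX (Roman numeral) → 10 + 10 = 20 (decimal)
24 - 20 = 4
4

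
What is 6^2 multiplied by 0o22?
Convert 6^2 (power) → 36 (decimal)
Convert 0o22 (octal) → 2×8 + 2 = 18 (decimal)
Compute 36 × 18 = 648
648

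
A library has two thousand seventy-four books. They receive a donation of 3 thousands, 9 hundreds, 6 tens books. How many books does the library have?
Convert two thousand seventy-four (English words) → 2×1000 + 74 = 2074 (decimal)
Convert 3 thousands, 9 hundreds, 6 tens (place-value notation) → 3×1000 + 9×100 + 6×10 = 3960 (decimal)
Compute 2074 + 3960 = 6034
6034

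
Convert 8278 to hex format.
Convert 8278 (decimal) → 8278 = 2×4096 + 5×16 + 6 → 0x2056 (hexadecimal)
0x2056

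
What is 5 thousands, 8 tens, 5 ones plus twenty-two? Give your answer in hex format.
Convert 5 thousands, 8 tens, 5 ones (place-value notation) → 5×1000 + 8×10 + 5 = 5085 (decimal)
Convert twenty-two (English words) → 22 (decimal)
Compute 5085 + 22 = 5107
Convert 5107 (decimal) → 5107 = 1×4096 + 3×256 + 15×16 + 3 → 0x13F3 (hexadecimal)
0x13F3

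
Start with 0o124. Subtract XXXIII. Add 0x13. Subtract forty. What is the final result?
Convert 0o124 (octal) → 1×64 + 2×8 + 4 = 84 (decimal)
Start: 84
Convert XXXIII (Roman numeral) → 10 + 10 + 10 + 1 + 1 + 1 = 33 (decimal)
84 - 33 = 51
Convert 0x13 (hexadecimal) → 1×16 + 3 = 19 (decimal)
51 + 19 = 70
Convert forty (English words) → 40 (decimal)
70 - 40 = 30
30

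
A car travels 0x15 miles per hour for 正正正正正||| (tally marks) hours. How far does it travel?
Convert 0x15 (hexadecimal) → 1×16 + 5 = 21 (decimal)
Convert 正正正正正||| (tally marks) → 5 + 5 + 5 + 5 + 5 + 3 = 28 (decimal)
Compute 21 × 28 = 588
588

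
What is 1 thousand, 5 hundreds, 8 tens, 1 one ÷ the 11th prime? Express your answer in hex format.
Convert 1 thousand, 5 hundreds, 8 tens, 1 one (place-value notation) → 1×1000 + 5×100 + 8×10 + 1 = 1581 (decimal)
Convert the 11th prime (prime index) → 31 (decimal)
Compute 1581 ÷ 31 = 51
Convert 51 (decimal) → 51 = 3×16 + 3 → 0x33 (hexadecimal)
0x33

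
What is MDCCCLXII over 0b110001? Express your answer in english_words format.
Convert MDCCCLXII (Roman numeral) → 1000 + 500 + 100 + 100 + 100 + 50 + 10 + 1 + 1 = 1862 (decimal)
Convert 0b110001 (binary) → 32 + 16 + 1 = 49 (decimal)
Compute 1862 ÷ 49 = 38
Convert 38 (decimal) → thirty-eight (English words)
thirty-eight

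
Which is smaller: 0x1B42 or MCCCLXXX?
Convert 0x1B42 (hexadecimal) → 1×4096 + 11×256 + 4×16 + 2 = 6978 (decimal)
Convert MCCCLXXX (Roman numeral) → 1000 + 100 + 100 + 100 + 50 + 10 + 10 + 10 = 1380 (decimal)
Compare 6978 vs 1380: smaller = 1380
1380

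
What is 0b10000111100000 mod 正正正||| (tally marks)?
Convert 0b10000111100000 (binary) → 8192 + 256 + 128 + 64 + 32 = 8672 (decimal)
Convert 正正正||| (tally marks) → 5 + 5 + 5 + 3 = 18 (decimal)
Compute 8672 mod 18 = 14
14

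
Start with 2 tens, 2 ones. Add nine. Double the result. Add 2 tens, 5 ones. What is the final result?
Convert 2 tens, 2 ones (place-value notation) → 2×10 + 2 = 22 (decimal)
Start: 22
Convert nine (English words) → 9 (decimal)
22 + 9 = 31
31 × 2 = 62
Convert 2 tens, 5 ones (place-value notation) → 2×10 + 5 = 25 (decimal)
62 + 25 = 87
87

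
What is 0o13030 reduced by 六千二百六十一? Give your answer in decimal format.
Convert 0o13030 (octal) → 1×4096 + 3×512 + 3×8 = 5656 (decimal)
Convert 六千二百六十一 (Chinese numeral) → 6×1000 + 2×100 + 6×10 + 1 = 6261 (decimal)
Compute 5656 - 6261 = -605
-605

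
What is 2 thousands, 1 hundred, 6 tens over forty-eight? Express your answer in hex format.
Convert 2 thousands, 1 hundred, 6 tens (place-value notation) → 2×1000 + 1×100 + 6×10 = 2160 (decimal)
Convert forty-eight (English words) → 48 (decimal)
Compute 2160 ÷ 48 = 45
Convert 45 (decimal) → 45 = 2×16 + 13 → 0x2D (hexadecimal)
0x2D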